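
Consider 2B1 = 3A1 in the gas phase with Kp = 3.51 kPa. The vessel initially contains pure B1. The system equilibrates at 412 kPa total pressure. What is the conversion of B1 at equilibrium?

Let X = conversion of B1 (basis 1 mol B1); extent of reaction ξ = 0.5X.
Species balance: n_B1 = 1 − X; n_A1 = 1.5X.
Summing: n_T = 1 + 0.5X.
Mole fractions y_i = n_i/n_T; Kp = p_A1^3 / (p_B1^2) with p_i = y_i·P.
Setting this equal to 3.51 kPa and taking the physical root (0 < X < 1) gives X = 0.127.

X = 0.127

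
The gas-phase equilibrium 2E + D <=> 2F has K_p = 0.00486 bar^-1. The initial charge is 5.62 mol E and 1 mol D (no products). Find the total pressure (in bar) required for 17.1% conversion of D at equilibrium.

Take 1 mol D as basis and let X be its fractional conversion, so ξ = X.
Species balance: n_E = 5.62 − 2X; n_D = 1 − X; n_F = 2X.
Total moles n_T = 6.62 − X.
K_p = p_F^2 / (p_E^2 p_D) with p_i = (n_i/n_T)·P.
At X = 0.171: the mole-fraction product g(X) = Π y_i^ν_i = 0.03266. Since K_p = g(X)·P^{-1}, P = (g/K_p)^(1/1) = (0.03266/0.00486)^(1/1) = 6.72 bar.

P = 6.72 bar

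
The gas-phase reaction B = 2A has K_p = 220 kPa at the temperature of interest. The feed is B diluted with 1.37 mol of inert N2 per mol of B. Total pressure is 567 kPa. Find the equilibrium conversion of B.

X = 0.401

Basis: 1 mol B initially; let X = conversion of B. Extent ξ = X.
At extent ξ: n_B = 1 − X; n_A = 2X; n_I = 1.37 (inert).
Summing: n_T = 2.37 + X.
With p_i = (n_i/n_T)P, K_p = p_A^2 / (p_B).
Setting this equal to 220 kPa and taking the physical root (0 < X < 1) gives X = 0.401.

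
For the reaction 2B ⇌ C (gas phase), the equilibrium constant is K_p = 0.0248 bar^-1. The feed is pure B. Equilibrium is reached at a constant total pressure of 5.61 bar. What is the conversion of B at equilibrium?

X = 0.198

Basis: 1 mol B initially; let X = conversion of B. Extent ξ = 0.5X.
At extent ξ: n_B = 1 − X; n_C = 0.5X.
Total moles n_T = 1 − 0.5X.
y_i = n_i/n_T, p_i = y_i·P. K_p = p_C / (p_B^2).
Setting this equal to 0.0248 bar^-1 and taking the physical root (0 < X < 1) gives X = 0.198.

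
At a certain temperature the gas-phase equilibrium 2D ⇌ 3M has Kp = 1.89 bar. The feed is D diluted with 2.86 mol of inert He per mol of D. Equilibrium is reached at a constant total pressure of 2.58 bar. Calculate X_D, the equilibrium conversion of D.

Take 1 mol D as basis and let X be its fractional conversion, so ξ = 0.5X.
Species balance: n_D = 1 − X; n_M = 1.5X; n_I = 2.86 (inert).
n_T = Σnᵢ = 3.86 + 0.5X.
Mole fractions y_i = n_i/n_T; Kp = p_M^3 / (p_D^2) with p_i = y_i·P.
Equating to 1.89 bar and solving on 0 < X < 1: X = 0.559.

X = 0.559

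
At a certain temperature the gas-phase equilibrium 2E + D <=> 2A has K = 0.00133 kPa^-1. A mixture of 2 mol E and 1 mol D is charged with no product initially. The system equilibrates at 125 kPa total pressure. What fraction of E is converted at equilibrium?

Basis: 2 mol E initially; let X = conversion of E. Extent ξ = X.
Species balance: n_E = 2 − 2X; n_D = 1 − X; n_A = 2X.
Summing: n_T = 3 − X.
y_i = n_i/n_T, p_i = y_i·P. K = p_A^2 / (p_E^2 p_D).
Setting this equal to 0.00133 kPa^-1 and taking the physical root (0 < X < 1) gives X = 0.180.

X = 0.180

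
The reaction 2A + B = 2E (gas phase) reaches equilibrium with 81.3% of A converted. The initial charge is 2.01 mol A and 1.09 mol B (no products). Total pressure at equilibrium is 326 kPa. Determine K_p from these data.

Take 2.01 mol A as basis and let X be its fractional conversion, so ξ = 1X.
Species balance: n_A = 2.01 − 2.01X; n_B = 1.09 − 1X; n_E = 2.01X.
n_T = Σnᵢ = 3.1 − 1X.
At X = 0.813: n_A = 0.376, n_B = 0.273, n_E = 1.63, n_T = 2.28.
p_i = (n_i/n_T)·P. K_p = p_E^2 / (p_A^2 p_B) = 0.485 kPa^-1.

K_p = 0.485 kPa^-1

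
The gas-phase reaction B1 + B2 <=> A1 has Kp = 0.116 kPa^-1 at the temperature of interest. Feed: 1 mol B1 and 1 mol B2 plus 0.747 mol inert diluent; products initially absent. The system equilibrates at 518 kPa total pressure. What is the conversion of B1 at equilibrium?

Take 1 mol B1 as basis and let X be its fractional conversion, so ξ = X.
Mole table: n_B1 = 1 − X; n_B2 = 1 − X; n_A1 = X; n_I = 0.747 (inert).
Total moles n_T = 2.75 − X.
y_i = n_i/n_T, p_i = y_i·P. Kp = p_A1 / (p_B1 p_B2).
This yields a degree-2 equation in X; solving on (0,1), X = 0.837.

X = 0.837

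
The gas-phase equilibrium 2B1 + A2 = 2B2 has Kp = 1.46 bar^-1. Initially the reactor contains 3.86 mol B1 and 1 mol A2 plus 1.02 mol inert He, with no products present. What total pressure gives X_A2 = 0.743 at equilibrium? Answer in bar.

P = 5.36 bar

Let X = conversion of A2 (basis 1 mol A2); extent of reaction ξ = X.
Moles: n_B1 = 3.86 − 2X; n_A2 = 1 − X; n_B2 = 2X; n_I = 1.02 (inert).
Summing: n_T = 5.88 − X.
Kp = p_B2^2 / (p_B1^2 p_A2) with p_i = (n_i/n_T)·P.
At X = 0.743: the mole-fraction product g(X) = Π y_i^ν_i = 7.832. Since Kp = g(X)·P^{-1}, P = (g/Kp)^(1/1) = (7.832/1.46)^(1/1) = 5.36 bar.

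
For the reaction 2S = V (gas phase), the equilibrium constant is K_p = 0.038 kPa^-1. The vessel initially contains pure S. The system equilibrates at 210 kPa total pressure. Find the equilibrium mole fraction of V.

y_V = 0.703

Basis: 1 mol S initially; let X = conversion of S. Extent ξ = 0.5X.
At extent ξ: n_S = 1 − X; n_V = 0.5X.
n_T = Σnᵢ = 1 − 0.5X.
y_i = n_i/n_T, p_i = y_i·P. K_p = p_V / (p_S^2).
This yields a degree-2 equation in X; solving on (0,1), X = 0.826.
Then n_V = 0.413, n_T = 0.587, so y_V = 0.703.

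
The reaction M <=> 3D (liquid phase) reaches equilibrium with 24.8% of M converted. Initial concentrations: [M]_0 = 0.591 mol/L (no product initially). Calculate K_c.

K_c = 0.191 (mol/L)^2

Let X = conversion of M.
Concentrations: [M] = 0.591 − 0.591X; [D] = 1.77X.
At X = 0.248: [M] = 0.444, [D] = 0.44.
K_c = [D]^3 / ([M]) = 0.191 (mol/L)^2.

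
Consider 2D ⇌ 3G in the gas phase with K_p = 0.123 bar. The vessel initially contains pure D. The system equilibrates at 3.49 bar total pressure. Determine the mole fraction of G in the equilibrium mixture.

Take 1 mol D as basis and let X be its fractional conversion, so ξ = 0.5X.
Species balance: n_D = 1 − X; n_G = 1.5X.
Total moles n_T = 1 + 0.5X.
Mole fractions y_i = n_i/n_T; K_p = p_G^3 / (p_D^2) with p_i = y_i·P.
Equating to 0.123 bar and solving on 0 < X < 1: X = 0.195.
Then n_G = 0.293, n_T = 1.1, so y_G = 0.267.

y_G = 0.267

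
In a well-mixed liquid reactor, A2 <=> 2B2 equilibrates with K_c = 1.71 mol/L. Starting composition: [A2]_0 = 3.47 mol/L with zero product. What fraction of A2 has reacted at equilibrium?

Let X = conversion of A2; extent ξ = 3.47·X mol/L.
Concentrations: [A2] = 3.47 − 3.47X; [B2] = 6.94X.
K_c = [B2]^2 / ([A2]).
Solving K_c = 1.71 for X ∈ (0,1): X = 0.295.

X = 0.295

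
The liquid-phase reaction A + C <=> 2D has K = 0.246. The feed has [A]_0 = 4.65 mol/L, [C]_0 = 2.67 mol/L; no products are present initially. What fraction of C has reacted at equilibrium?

Let X = conversion of C; extent ξ = 2.67·X mol/L.
Concentrations: [A] = 4.65 − 2.67X; [C] = 2.67 − 2.67X; [D] = 5.34X.
K = [D]^2 / ([A] [C]).
Setting equal to 0.246 and solving for X on (0,1) gives X = 0.260.

X = 0.260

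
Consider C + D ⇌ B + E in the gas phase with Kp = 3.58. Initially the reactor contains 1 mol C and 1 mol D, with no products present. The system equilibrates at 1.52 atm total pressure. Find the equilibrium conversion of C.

Let X = conversion of C (basis 1 mol C); extent of reaction ξ = X.
At extent ξ: n_C = 1 − X; n_D = 1 − X; n_B = X; n_E = X.
Since Δν = 0, n_T = 2 throughout.
Mole fractions y_i = n_i/n_T; Kp = p_B p_E / (p_C p_D) with p_i = y_i·P.
Equating to 3.58 and solving on 0 < X < 1: X = 0.654.

X = 0.654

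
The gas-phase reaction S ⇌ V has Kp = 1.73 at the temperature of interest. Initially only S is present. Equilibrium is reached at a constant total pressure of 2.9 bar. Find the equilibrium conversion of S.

Take 1 mol S as basis and let X be its fractional conversion, so ξ = X.
Moles: n_S = 1 − X; n_V = X.
Since Δν = 0, n_T = 1 throughout.
With p_i = (n_i/n_T)P, Kp = p_V / (p_S).
Substituting and setting equal to 1.73 gives a polynomial in X; the root in (0,1) is X = 0.634.

X = 0.634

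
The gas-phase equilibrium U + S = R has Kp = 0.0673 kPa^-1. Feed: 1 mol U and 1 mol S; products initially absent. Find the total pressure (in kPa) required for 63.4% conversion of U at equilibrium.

Basis: 1 mol U initially; let X = conversion of U. Extent ξ = X.
Species balance: n_U = 1 − X; n_S = 1 − X; n_R = X.
n_T = Σnᵢ = 2 − X.
Kp = p_R / (p_U p_S) with p_i = (n_i/n_T)·P.
At X = 0.634: the mole-fraction product g(X) = Π y_i^ν_i = 6.465. Since Kp = g(X)·P^{-1}, P = (g/Kp)^(1/1) = (6.465/0.0673)^(1/1) = 96.1 kPa.

P = 96.1 kPa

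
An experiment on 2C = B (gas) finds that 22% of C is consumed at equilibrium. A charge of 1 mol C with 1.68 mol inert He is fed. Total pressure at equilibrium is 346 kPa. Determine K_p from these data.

Let X = conversion of C (basis 1 mol C); extent of reaction ξ = 0.5X.
Mole table: n_C = 1 − X; n_B = 0.5X; n_I = 1.68 (inert).
Summing: n_T = 2.68 − 0.5X.
At X = 0.22: n_C = 0.78, n_B = 0.11, n_T = 2.57.
p_i = (n_i/n_T)·P. K_p = p_B / (p_C^2) = 0.00134 kPa^-1.

K_p = 0.00134 kPa^-1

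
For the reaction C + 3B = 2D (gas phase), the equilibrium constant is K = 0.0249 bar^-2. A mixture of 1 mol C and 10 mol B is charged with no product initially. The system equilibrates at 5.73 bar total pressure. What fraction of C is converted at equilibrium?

X = 0.640

Take 1 mol C as basis and let X be its fractional conversion, so ξ = X.
At extent ξ: n_C = 1 − X; n_B = 10 − 3X; n_D = 2X.
Summing: n_T = 11 − 2X.
Mole fractions y_i = n_i/n_T; K = p_D^2 / (p_C p_B^3) with p_i = y_i·P.
Setting this equal to 0.0249 bar^-2 and taking the physical root (0 < X < 1) gives X = 0.640.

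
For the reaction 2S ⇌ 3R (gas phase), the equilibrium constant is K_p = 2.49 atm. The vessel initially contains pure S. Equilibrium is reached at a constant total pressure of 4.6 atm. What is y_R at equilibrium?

Take 1 mol S as basis and let X be its fractional conversion, so ξ = 0.5X.
Species balance: n_S = 1 − X; n_R = 1.5X.
Total moles n_T = 1 + 0.5X.
With p_i = (n_i/n_T)P, K_p = p_R^3 / (p_S^2).
Substituting and setting equal to 2.49 atm gives a polynomial in X; the root in (0,1) is X = 0.408.
Then n_R = 0.611, n_T = 1.2, so y_R = 0.508.

y_R = 0.508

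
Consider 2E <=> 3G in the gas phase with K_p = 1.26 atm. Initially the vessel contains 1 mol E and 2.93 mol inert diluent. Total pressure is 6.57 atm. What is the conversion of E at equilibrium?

Let X = conversion of E (basis 1 mol E); extent of reaction ξ = 0.5X.
At extent ξ: n_E = 1 − X; n_G = 1.5X; n_I = 2.93 (inert).
Total moles n_T = 3.93 + 0.5X.
Mole fractions y_i = n_i/n_T; K_p = p_G^3 / (p_E^2) with p_i = y_i·P.
Equating to 1.26 atm and solving on 0 < X < 1: X = 0.426.

X = 0.426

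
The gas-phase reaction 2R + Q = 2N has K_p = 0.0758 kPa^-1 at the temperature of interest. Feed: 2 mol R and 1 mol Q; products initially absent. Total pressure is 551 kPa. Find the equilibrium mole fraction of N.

Take 2 mol R as basis and let X be its fractional conversion, so ξ = X.
Mole table: n_R = 2 − 2X; n_Q = 1 − X; n_N = 2X.
Total moles n_T = 3 − X.
y_i = n_i/n_T, p_i = y_i·P. K_p = p_N^2 / (p_R^2 p_Q).
Equating to 0.0758 kPa^-1 and solving on 0 < X < 1: X = 0.700.
Then n_N = 1.4, n_T = 2.3, so y_N = 0.609.

y_N = 0.609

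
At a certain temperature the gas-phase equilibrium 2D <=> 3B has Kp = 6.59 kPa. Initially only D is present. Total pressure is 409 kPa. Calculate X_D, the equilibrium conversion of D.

X = 0.154

Take 1 mol D as basis and let X be its fractional conversion, so ξ = 0.5X.
Species balance: n_D = 1 − X; n_B = 1.5X.
n_T = Σnᵢ = 1 + 0.5X.
y_i = n_i/n_T, p_i = y_i·P. Kp = p_B^3 / (p_D^2).
Equating to 6.59 kPa and solving on 0 < X < 1: X = 0.154.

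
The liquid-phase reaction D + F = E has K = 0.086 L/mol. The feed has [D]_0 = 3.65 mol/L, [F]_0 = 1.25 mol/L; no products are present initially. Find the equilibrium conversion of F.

Let X = conversion of F; extent ξ = 1.25·X mol/L.
Concentrations: [D] = 3.65 − 1.25X; [F] = 1.25 − 1.25X; [E] = 1.25X.
K = [E] / ([D] [F]).
Setting equal to 0.086 and solving for X on (0,1) gives X = 0.225.

X = 0.225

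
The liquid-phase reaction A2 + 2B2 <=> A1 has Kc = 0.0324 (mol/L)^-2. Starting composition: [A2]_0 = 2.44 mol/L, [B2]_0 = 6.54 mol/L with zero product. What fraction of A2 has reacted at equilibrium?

X = 0.404

Let X = conversion of A2; extent ξ = 2.44·X mol/L.
Concentrations: [A2] = 2.44 − 2.44X; [B2] = 6.54 − 4.88X; [A1] = 2.44X.
Kc = [A1] / ([A2] [B2]^2).
Setting equal to 0.0324 and solving for X on (0,1) gives X = 0.404.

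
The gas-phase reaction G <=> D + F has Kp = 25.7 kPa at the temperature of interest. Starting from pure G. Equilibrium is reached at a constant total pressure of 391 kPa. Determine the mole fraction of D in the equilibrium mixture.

y_D = 0.199

Basis: 1 mol G initially; let X = conversion of G. Extent ξ = X.
Species balance: n_G = 1 − X; n_D = X; n_F = X.
Summing: n_T = 1 + X.
y_i = n_i/n_T, p_i = y_i·P. Kp = p_D p_F / (p_G).
Equating to 25.7 kPa and solving on 0 < X < 1: X = 0.248.
Then n_D = 0.248, n_T = 1.25, so y_D = 0.199.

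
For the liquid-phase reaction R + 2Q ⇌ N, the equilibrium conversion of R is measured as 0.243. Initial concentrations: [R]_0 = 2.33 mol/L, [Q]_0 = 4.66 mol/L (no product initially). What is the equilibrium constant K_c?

Let X = conversion of R.
Concentrations: [R] = 2.33 − 2.33X; [Q] = 4.66 − 4.66X; [N] = 2.33X.
At X = 0.243: [R] = 1.76, [Q] = 3.53, [N] = 0.566.
K_c = [N] / ([R] [Q]^2) = 0.0258 (mol/L)^-2.

K_c = 0.0258 (mol/L)^-2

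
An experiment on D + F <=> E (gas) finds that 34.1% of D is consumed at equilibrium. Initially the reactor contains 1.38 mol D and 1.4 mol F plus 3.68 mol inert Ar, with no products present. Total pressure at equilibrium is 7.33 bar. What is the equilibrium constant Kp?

Basis: 1.38 mol D initially; let X = conversion of D. Extent ξ = 1.38X.
Mole table: n_D = 1.38 − 1.38X; n_F = 1.4 − 1.38X; n_E = 1.38X; n_I = 3.68 (inert).
n_T = Σnᵢ = 6.46 − 1.38X.
At X = 0.341: n_D = 0.909, n_F = 0.929, n_E = 0.471, n_T = 5.99.
p_i = (n_i/n_T)·P. Kp = p_E / (p_D p_F) = 0.455 bar^-1.

Kp = 0.455 bar^-1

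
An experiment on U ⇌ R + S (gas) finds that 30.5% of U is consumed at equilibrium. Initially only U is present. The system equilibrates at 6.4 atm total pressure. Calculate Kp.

Take 1 mol U as basis and let X be its fractional conversion, so ξ = X.
Species balance: n_U = 1 − X; n_R = X; n_S = X.
Summing: n_T = 1 + X.
At X = 0.305: n_U = 0.695, n_R = 0.305, n_S = 0.305, n_T = 1.31.
p_i = (n_i/n_T)·P. Kp = p_R p_S / (p_U) = 0.656 atm.

Kp = 0.656 atm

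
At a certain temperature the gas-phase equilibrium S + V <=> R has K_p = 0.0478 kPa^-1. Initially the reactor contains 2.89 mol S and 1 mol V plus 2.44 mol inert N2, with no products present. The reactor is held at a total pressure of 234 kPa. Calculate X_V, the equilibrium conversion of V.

Let X = conversion of V (basis 1 mol V); extent of reaction ξ = X.
At extent ξ: n_S = 2.89 − X; n_V = 1 − X; n_R = X; n_I = 2.44 (inert).
n_T = Σnᵢ = 6.33 − X.
With p_i = (n_i/n_T)P, K_p = p_R / (p_S p_V).
This yields a degree-2 equation in X; solving on (0,1), X = 0.808.

X = 0.808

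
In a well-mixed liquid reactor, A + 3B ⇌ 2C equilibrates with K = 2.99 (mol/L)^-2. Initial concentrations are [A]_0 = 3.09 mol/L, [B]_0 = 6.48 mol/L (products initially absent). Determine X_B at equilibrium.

Let X = conversion of B; extent ξ = 6.48X/3 mol/L.
Concentrations: [A] = 3.09 − 2.16X; [B] = 6.48 − 6.48X; [C] = 4.32X.
K = [C]^2 / ([A] [B]^3).
This equals 2.99 at X = 0.784 (the root in 0 < X < 1).

X = 0.784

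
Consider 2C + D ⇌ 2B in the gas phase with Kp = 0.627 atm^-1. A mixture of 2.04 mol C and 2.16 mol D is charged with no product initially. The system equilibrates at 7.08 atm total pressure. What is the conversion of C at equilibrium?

X = 0.581

Let X = conversion of C (basis 2.04 mol C); extent of reaction ξ = 1.02X.
Moles: n_C = 2.04 − 2.04X; n_D = 2.16 − 1.02X; n_B = 2.04X.
Summing: n_T = 4.2 − 1.02X.
y_i = n_i/n_T, p_i = y_i·P. Kp = p_B^2 / (p_C^2 p_D).
This yields a degree-3 equation in X; solving on (0,1), X = 0.581.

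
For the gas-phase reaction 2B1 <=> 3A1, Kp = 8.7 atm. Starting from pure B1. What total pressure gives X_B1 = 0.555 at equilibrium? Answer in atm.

Let X = conversion of B1 (basis 1 mol B1); extent of reaction ξ = 0.5X.
Species balance: n_B1 = 1 − X; n_A1 = 1.5X.
Summing: n_T = 1 + 0.5X.
Kp = p_A1^3 / (p_B1^2) with p_i = (n_i/n_T)·P.
At X = 0.555: the mole-fraction product g(X) = Π y_i^ν_i = 2.281. Since Kp = g(X)·P^{1}, P = (Kp/g)^(1/1) = (8.7/2.281)^(1/1) = 3.81 atm.

P = 3.81 atm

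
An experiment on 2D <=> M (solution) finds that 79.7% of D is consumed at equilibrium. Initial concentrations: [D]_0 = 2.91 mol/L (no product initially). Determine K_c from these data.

K_c = 3.32 L/mol

Let X = conversion of D.
Concentrations: [D] = 2.91 − 2.91X; [M] = 1.46X.
At X = 0.797: [D] = 0.591, [M] = 1.16.
K_c = [M] / ([D]^2) = 3.32 L/mol.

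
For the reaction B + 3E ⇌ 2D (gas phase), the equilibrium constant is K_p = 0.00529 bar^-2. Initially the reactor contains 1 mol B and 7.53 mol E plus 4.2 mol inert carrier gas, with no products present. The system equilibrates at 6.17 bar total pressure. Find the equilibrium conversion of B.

Take 1 mol B as basis and let X be its fractional conversion, so ξ = X.
Species balance: n_B = 1 − X; n_E = 7.53 − 3X; n_D = 2X; n_I = 4.2 (inert).
n_T = Σnᵢ = 12.7 − 2X.
With p_i = (n_i/n_T)P, K_p = p_D^2 / (p_B p_E^3).
Equating to 0.00529 bar^-2 and solving on 0 < X < 1: X = 0.273.

X = 0.273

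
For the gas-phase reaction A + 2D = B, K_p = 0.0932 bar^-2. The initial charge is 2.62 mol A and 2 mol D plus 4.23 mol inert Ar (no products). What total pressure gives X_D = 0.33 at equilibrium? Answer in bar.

P = 7.6 bar

Basis: 2 mol D initially; let X = conversion of D. Extent ξ = X.
At extent ξ: n_A = 2.62 − X; n_D = 2 − 2X; n_B = X; n_I = 4.23 (inert).
Total moles n_T = 8.85 − 2X.
K_p = p_B / (p_A p_D^2) with p_i = (n_i/n_T)·P.
At X = 0.33: the mole-fraction product g(X) = Π y_i^ν_i = 5.383. Since K_p = g(X)·P^{-2}, P = (g/K_p)^(1/2) = (5.383/0.0932)^(1/2) = 7.6 bar.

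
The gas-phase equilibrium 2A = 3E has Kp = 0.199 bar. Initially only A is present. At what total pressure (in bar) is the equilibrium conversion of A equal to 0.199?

Let X = conversion of A (basis 1 mol A); extent of reaction ξ = 0.5X.
At extent ξ: n_A = 1 − X; n_E = 1.5X.
Total moles n_T = 1 + 0.5X.
Kp = p_E^3 / (p_A^2) with p_i = (n_i/n_T)·P.
At X = 0.199: the mole-fraction product g(X) = Π y_i^ν_i = 0.0377. Since Kp = g(X)·P^{1}, P = (Kp/g)^(1/1) = (0.199/0.0377)^(1/1) = 5.28 bar.

P = 5.28 bar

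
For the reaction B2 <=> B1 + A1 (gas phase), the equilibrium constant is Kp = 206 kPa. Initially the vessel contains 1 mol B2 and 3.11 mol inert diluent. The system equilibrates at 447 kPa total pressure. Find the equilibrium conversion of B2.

X = 0.749

Let X = conversion of B2 (basis 1 mol B2); extent of reaction ξ = X.
Species balance: n_B2 = 1 − X; n_B1 = X; n_A1 = X; n_I = 3.11 (inert).
Summing: n_T = 4.11 + X.
Mole fractions y_i = n_i/n_T; Kp = p_B1 p_A1 / (p_B2) with p_i = y_i·P.
Equating to 206 kPa and solving on 0 < X < 1: X = 0.749.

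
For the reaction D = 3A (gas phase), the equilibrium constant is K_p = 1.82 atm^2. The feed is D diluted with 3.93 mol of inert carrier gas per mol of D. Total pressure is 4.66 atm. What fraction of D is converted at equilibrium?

X = 0.395

Basis: 1 mol D initially; let X = conversion of D. Extent ξ = X.
At extent ξ: n_D = 1 − X; n_A = 3X; n_I = 3.93 (inert).
Summing: n_T = 4.93 + 2X.
With p_i = (n_i/n_T)P, K_p = p_A^3 / (p_D).
This yields a degree-3 equation in X; solving on (0,1), X = 0.395.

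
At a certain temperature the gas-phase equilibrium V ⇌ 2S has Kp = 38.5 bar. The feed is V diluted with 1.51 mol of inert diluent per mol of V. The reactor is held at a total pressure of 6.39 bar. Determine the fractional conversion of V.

X = 0.856

Take 1 mol V as basis and let X be its fractional conversion, so ξ = X.
At extent ξ: n_V = 1 − X; n_S = 2X; n_I = 1.51 (inert).
Total moles n_T = 2.51 + X.
Mole fractions y_i = n_i/n_T; Kp = p_S^2 / (p_V) with p_i = y_i·P.
Equating to 38.5 bar and solving on 0 < X < 1: X = 0.856.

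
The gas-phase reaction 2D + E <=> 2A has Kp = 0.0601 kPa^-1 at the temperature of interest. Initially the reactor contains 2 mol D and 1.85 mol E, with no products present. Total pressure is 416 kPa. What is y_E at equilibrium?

Basis: 2 mol D initially; let X = conversion of D. Extent ξ = X.
At extent ξ: n_D = 2 − 2X; n_E = 1.85 − X; n_A = 2X.
Total moles n_T = 3.85 − X.
y_i = n_i/n_T, p_i = y_i·P. Kp = p_A^2 / (p_D^2 p_E).
This yields a degree-3 equation in X; solving on (0,1), X = 0.749.
Then n_E = 1.1, n_T = 3.1, so y_E = 0.355.

y_E = 0.355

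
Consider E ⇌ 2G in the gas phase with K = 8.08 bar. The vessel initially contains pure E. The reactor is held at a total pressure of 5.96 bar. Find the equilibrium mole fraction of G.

y_G = 0.669

Let X = conversion of E (basis 1 mol E); extent of reaction ξ = X.
Species balance: n_E = 1 − X; n_G = 2X.
Summing: n_T = 1 + X.
y_i = n_i/n_T, p_i = y_i·P. K = p_G^2 / (p_E).
Equating to 8.08 bar and solving on 0 < X < 1: X = 0.503.
Then n_G = 1.01, n_T = 1.5, so y_G = 0.669.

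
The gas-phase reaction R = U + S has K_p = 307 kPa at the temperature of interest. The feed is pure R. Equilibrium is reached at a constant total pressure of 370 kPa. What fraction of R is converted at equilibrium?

X = 0.673

Basis: 1 mol R initially; let X = conversion of R. Extent ξ = X.
Moles: n_R = 1 − X; n_U = X; n_S = X.
Summing: n_T = 1 + X.
Mole fractions y_i = n_i/n_T; K_p = p_U p_S / (p_R) with p_i = y_i·P.
Substituting and setting equal to 307 kPa gives a polynomial in X; the root in (0,1) is X = 0.673.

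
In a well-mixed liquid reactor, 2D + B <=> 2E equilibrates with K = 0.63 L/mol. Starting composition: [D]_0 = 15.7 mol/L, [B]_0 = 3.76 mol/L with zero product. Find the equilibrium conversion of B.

Let X = conversion of B; extent ξ = 3.76·X mol/L.
Concentrations: [D] = 15.7 − 7.52X; [B] = 3.76 − 3.76X; [E] = 7.52X.
K = [E]^2 / ([D]^2 [B]).
Solving K = 0.63 for X ∈ (0,1): X = 0.822.

X = 0.822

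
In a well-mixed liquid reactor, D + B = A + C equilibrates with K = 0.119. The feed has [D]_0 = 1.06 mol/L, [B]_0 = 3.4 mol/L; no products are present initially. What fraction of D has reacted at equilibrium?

X = 0.433

Let X = conversion of D; extent ξ = 1.06·X mol/L.
Concentrations: [D] = 1.06 − 1.06X; [B] = 3.4 − 1.06X; [A] = 1.06X; [C] = 1.06X.
K = [A] [C] / ([D] [B]).
This equals 0.119 at X = 0.433 (the root in 0 < X < 1).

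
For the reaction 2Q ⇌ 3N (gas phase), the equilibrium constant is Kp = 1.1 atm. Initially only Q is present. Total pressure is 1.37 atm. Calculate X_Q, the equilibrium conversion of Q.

Take 1 mol Q as basis and let X be its fractional conversion, so ξ = 0.5X.
Mole table: n_Q = 1 − X; n_N = 1.5X.
Total moles n_T = 1 + 0.5X.
y_i = n_i/n_T, p_i = y_i·P. Kp = p_N^3 / (p_Q^2).
Substituting and setting equal to 1.1 atm gives a polynomial in X; the root in (0,1) is X = 0.447.

X = 0.447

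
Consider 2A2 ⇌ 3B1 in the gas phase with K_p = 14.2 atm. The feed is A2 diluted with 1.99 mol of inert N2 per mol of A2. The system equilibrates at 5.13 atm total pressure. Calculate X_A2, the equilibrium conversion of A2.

X = 0.669

Take 1 mol A2 as basis and let X be its fractional conversion, so ξ = 0.5X.
Moles: n_A2 = 1 − X; n_B1 = 1.5X; n_I = 1.99 (inert).
n_T = Σnᵢ = 2.99 + 0.5X.
Mole fractions y_i = n_i/n_T; K_p = p_B1^3 / (p_A2^2) with p_i = y_i·P.
This yields a degree-3 equation in X; solving on (0,1), X = 0.669.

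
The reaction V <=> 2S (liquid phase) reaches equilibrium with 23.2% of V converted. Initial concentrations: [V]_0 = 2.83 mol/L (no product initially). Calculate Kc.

Kc = 0.793 mol/L

Let X = conversion of V.
Concentrations: [V] = 2.83 − 2.83X; [S] = 5.66X.
At X = 0.232: [V] = 2.17, [S] = 1.31.
Kc = [S]^2 / ([V]) = 0.793 mol/L.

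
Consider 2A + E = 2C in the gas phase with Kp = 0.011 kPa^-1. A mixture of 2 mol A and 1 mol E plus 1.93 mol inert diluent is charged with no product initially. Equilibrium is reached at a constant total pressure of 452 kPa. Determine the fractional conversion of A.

Let X = conversion of A (basis 2 mol A); extent of reaction ξ = X.
Species balance: n_A = 2 − 2X; n_E = 1 − X; n_C = 2X; n_I = 1.93 (inert).
Total moles n_T = 4.93 − X.
y_i = n_i/n_T, p_i = y_i·P. Kp = p_C^2 / (p_A^2 p_E).
This yields a degree-3 equation in X; solving on (0,1), X = 0.440.

X = 0.440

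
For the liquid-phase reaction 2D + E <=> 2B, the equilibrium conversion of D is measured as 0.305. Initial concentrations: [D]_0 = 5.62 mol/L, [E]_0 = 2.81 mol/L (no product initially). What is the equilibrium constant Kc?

Let X = conversion of D.
Concentrations: [D] = 5.62 − 5.62X; [E] = 2.81 − 2.81X; [B] = 5.62X.
At X = 0.305: [D] = 3.91, [E] = 1.95, [B] = 1.71.
Kc = [B]^2 / ([D]^2 [E]) = 0.0986 L/mol.

Kc = 0.0986 L/mol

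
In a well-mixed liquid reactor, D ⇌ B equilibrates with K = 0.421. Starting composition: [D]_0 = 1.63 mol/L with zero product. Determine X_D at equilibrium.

Let X = conversion of D; extent ξ = 1.63·X mol/L.
Concentrations: [D] = 1.63 − 1.63X; [B] = 1.63X.
K = [B] / ([D]).
This equals 0.421 at X = 0.296 (the root in 0 < X < 1).

X = 0.296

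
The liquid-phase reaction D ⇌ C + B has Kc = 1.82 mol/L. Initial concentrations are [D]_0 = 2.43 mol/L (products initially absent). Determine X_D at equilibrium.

Let X = conversion of D; extent ξ = 2.43·X mol/L.
Concentrations: [D] = 2.43 − 2.43X; [C] = 2.43X; [B] = 2.43X.
Kc = [C] [B] / ([D]).
This equals 1.82 at X = 0.568 (the root in 0 < X < 1).

X = 0.568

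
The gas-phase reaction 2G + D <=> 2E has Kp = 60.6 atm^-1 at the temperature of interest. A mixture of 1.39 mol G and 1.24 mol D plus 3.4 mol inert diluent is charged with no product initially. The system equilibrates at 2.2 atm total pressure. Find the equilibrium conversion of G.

X = 0.803

Let X = conversion of G (basis 1.39 mol G); extent of reaction ξ = 0.695X.
At extent ξ: n_G = 1.39 − 1.39X; n_D = 1.24 − 0.695X; n_E = 1.39X; n_I = 3.4 (inert).
Total moles n_T = 6.03 − 0.695X.
y_i = n_i/n_T, p_i = y_i·P. Kp = p_E^2 / (p_G^2 p_D).
Substituting and setting equal to 60.6 atm^-1 gives a polynomial in X; the root in (0,1) is X = 0.803.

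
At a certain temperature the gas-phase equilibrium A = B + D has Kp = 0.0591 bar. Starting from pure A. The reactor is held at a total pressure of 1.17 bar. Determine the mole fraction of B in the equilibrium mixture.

y_B = 0.180

Basis: 1 mol A initially; let X = conversion of A. Extent ξ = X.
Moles: n_A = 1 − X; n_B = X; n_D = X.
Summing: n_T = 1 + X.
Mole fractions y_i = n_i/n_T; Kp = p_B p_D / (p_A) with p_i = y_i·P.
This yields a degree-2 equation in X; solving on (0,1), X = 0.219.
Then n_B = 0.219, n_T = 1.22, so y_B = 0.180.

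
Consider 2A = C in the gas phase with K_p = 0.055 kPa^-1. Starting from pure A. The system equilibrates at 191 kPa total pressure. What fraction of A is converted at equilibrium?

X = 0.848

Let X = conversion of A (basis 1 mol A); extent of reaction ξ = 0.5X.
Mole table: n_A = 1 − X; n_C = 0.5X.
Total moles n_T = 1 − 0.5X.
With p_i = (n_i/n_T)P, K_p = p_C / (p_A^2).
This yields a degree-2 equation in X; solving on (0,1), X = 0.848.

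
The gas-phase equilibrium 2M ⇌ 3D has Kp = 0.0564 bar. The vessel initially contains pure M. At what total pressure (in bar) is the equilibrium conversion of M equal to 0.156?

Basis: 1 mol M initially; let X = conversion of M. Extent ξ = 0.5X.
Moles: n_M = 1 − X; n_D = 1.5X.
Total moles n_T = 1 + 0.5X.
Kp = p_D^3 / (p_M^2) with p_i = (n_i/n_T)·P.
At X = 0.156: the mole-fraction product g(X) = Π y_i^ν_i = 0.01669. Since Kp = g(X)·P^{1}, P = (Kp/g)^(1/1) = (0.0564/0.01669)^(1/1) = 3.38 bar.

P = 3.38 bar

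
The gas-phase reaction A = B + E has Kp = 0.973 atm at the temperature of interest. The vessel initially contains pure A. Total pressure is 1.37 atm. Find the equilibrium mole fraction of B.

y_B = 0.392

Basis: 1 mol A initially; let X = conversion of A. Extent ξ = X.
Moles: n_A = 1 − X; n_B = X; n_E = X.
n_T = Σnᵢ = 1 + X.
Mole fractions y_i = n_i/n_T; Kp = p_B p_E / (p_A) with p_i = y_i·P.
Substituting and setting equal to 0.973 atm gives a polynomial in X; the root in (0,1) is X = 0.644.
Then n_B = 0.644, n_T = 1.64, so y_B = 0.392.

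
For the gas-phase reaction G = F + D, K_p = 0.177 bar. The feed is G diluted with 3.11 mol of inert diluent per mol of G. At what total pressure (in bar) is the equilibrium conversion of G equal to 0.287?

P = 6.74 bar

Basis: 1 mol G initially; let X = conversion of G. Extent ξ = X.
Mole table: n_G = 1 − X; n_F = X; n_D = X; n_I = 3.11 (inert).
Summing: n_T = 4.11 + X.
K_p = p_F p_D / (p_G) with p_i = (n_i/n_T)·P.
At X = 0.287: the mole-fraction product g(X) = Π y_i^ν_i = 0.02627. Since K_p = g(X)·P^{1}, P = (K_p/g)^(1/1) = (0.177/0.02627)^(1/1) = 6.74 bar.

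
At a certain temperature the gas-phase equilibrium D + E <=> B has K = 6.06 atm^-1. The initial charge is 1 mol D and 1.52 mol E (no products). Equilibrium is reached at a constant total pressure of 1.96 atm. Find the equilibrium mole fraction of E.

y_E = 0.409

Let X = conversion of D (basis 1 mol D); extent of reaction ξ = X.
Mole table: n_D = 1 − X; n_E = 1.52 − X; n_B = X.
n_T = Σnᵢ = 2.52 − X.
y_i = n_i/n_T, p_i = y_i·P. K = p_B / (p_D p_E).
Setting this equal to 6.06 atm^-1 and taking the physical root (0 < X < 1) gives X = 0.829.
Then n_E = 0.691, n_T = 1.69, so y_E = 0.409.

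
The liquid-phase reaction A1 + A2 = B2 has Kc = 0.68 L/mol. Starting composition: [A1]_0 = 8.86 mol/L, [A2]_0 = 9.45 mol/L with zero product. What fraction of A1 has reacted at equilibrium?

X = 0.693

Let X = conversion of A1; extent ξ = 8.86·X mol/L.
Concentrations: [A1] = 8.86 − 8.86X; [A2] = 9.45 − 8.86X; [B2] = 8.86X.
Kc = [B2] / ([A1] [A2]).
Equating to 0.68 L/mol: the physical root is X = 0.693.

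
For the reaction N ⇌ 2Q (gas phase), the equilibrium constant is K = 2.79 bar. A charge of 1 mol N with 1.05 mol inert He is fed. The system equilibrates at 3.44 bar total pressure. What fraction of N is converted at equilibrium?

X = 0.506

Basis: 1 mol N initially; let X = conversion of N. Extent ξ = X.
Moles: n_N = 1 − X; n_Q = 2X; n_I = 1.05 (inert).
Total moles n_T = 2.05 + X.
With p_i = (n_i/n_T)P, K = p_Q^2 / (p_N).
Setting this equal to 2.79 bar and taking the physical root (0 < X < 1) gives X = 0.506.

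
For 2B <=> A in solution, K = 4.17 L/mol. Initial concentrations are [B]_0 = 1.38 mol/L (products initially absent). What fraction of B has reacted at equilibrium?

X = 0.745

Let X = conversion of B; extent ξ = 1.38X/2 mol/L.
Concentrations: [B] = 1.38 − 1.38X; [A] = 0.69X.
K = [A] / ([B]^2).
Setting equal to 4.17 and solving for X on (0,1) gives X = 0.745.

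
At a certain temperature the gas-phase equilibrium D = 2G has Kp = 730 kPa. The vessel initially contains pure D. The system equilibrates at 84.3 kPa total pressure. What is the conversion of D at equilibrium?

Let X = conversion of D (basis 1 mol D); extent of reaction ξ = X.
Species balance: n_D = 1 − X; n_G = 2X.
Total moles n_T = 1 + X.
With p_i = (n_i/n_T)P, Kp = p_G^2 / (p_D).
Substituting and setting equal to 730 kPa gives a polynomial in X; the root in (0,1) is X = 0.827.

X = 0.827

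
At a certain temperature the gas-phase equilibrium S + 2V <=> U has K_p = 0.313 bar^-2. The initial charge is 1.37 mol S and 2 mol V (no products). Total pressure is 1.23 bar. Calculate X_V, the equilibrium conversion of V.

Basis: 2 mol V initially; let X = conversion of V. Extent ξ = X.
Species balance: n_S = 1.37 − X; n_V = 2 − 2X; n_U = X.
Summing: n_T = 3.37 − 2X.
y_i = n_i/n_T, p_i = y_i·P. K_p = p_U / (p_S p_V^2).
Setting this equal to 0.313 bar^-2 and taking the physical root (0 < X < 1) gives X = 0.170.

X = 0.170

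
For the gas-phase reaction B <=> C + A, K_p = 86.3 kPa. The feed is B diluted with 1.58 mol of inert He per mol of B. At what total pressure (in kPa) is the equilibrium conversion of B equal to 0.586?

Basis: 1 mol B initially; let X = conversion of B. Extent ξ = X.
Mole table: n_B = 1 − X; n_C = X; n_A = X; n_I = 1.58 (inert).
Summing: n_T = 2.58 + X.
K_p = p_C p_A / (p_B) with p_i = (n_i/n_T)·P.
At X = 0.586: the mole-fraction product g(X) = Π y_i^ν_i = 0.262. Since K_p = g(X)·P^{1}, P = (K_p/g)^(1/1) = (86.3/0.262)^(1/1) = 329 kPa.

P = 329 kPa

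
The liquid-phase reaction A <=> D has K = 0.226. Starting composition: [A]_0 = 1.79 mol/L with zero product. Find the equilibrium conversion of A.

Let X = conversion of A; extent ξ = 1.79·X mol/L.
Concentrations: [A] = 1.79 − 1.79X; [D] = 1.79X.
K = [D] / ([A]).
Setting equal to 0.226 and solving for X on (0,1) gives X = 0.184.

X = 0.184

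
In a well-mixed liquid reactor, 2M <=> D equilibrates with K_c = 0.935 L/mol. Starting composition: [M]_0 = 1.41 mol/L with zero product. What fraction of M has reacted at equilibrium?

Let X = conversion of M; extent ξ = 1.41X/2 mol/L.
Concentrations: [M] = 1.41 − 1.41X; [D] = 0.705X.
K_c = [D] / ([M]^2).
Solving K_c = 0.935 for X ∈ (0,1): X = 0.545.

X = 0.545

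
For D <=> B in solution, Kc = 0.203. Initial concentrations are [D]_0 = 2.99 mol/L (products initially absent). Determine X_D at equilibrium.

Let X = conversion of D; extent ξ = 2.99·X mol/L.
Concentrations: [D] = 2.99 − 2.99X; [B] = 2.99X.
Kc = [B] / ([D]).
This equals 0.203 at X = 0.169 (the root in 0 < X < 1).

X = 0.169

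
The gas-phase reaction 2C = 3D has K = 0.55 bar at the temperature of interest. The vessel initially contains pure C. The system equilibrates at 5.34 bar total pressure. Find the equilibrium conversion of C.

X = 0.265

Let X = conversion of C (basis 1 mol C); extent of reaction ξ = 0.5X.
At extent ξ: n_C = 1 − X; n_D = 1.5X.
Summing: n_T = 1 + 0.5X.
y_i = n_i/n_T, p_i = y_i·P. K = p_D^3 / (p_C^2).
Equating to 0.55 bar and solving on 0 < X < 1: X = 0.265.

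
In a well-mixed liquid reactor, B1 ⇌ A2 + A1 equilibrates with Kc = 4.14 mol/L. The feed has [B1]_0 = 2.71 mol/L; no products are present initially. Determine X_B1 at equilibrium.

Let X = conversion of B1; extent ξ = 2.71·X mol/L.
Concentrations: [B1] = 2.71 − 2.71X; [A2] = 2.71X; [A1] = 2.71X.
Kc = [A2] [A1] / ([B1]).
Solving Kc = 4.14 for X ∈ (0,1): X = 0.689.

X = 0.689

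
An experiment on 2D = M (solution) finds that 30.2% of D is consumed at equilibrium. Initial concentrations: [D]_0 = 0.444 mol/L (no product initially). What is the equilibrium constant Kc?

Kc = 0.698 L/mol

Let X = conversion of D.
Concentrations: [D] = 0.444 − 0.444X; [M] = 0.222X.
At X = 0.302: [D] = 0.31, [M] = 0.067.
Kc = [M] / ([D]^2) = 0.698 L/mol.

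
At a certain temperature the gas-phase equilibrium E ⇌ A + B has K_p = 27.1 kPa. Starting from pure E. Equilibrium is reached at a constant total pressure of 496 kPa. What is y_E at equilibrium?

Take 1 mol E as basis and let X be its fractional conversion, so ξ = X.
Mole table: n_E = 1 − X; n_A = X; n_B = X.
Summing: n_T = 1 + X.
With p_i = (n_i/n_T)P, K_p = p_A p_B / (p_E).
This yields a degree-2 equation in X; solving on (0,1), X = 0.228.
Then n_E = 0.772, n_T = 1.23, so y_E = 0.629.

y_E = 0.629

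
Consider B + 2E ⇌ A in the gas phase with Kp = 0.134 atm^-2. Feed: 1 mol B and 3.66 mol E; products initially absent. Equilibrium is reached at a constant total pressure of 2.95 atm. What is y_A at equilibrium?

y_A = 0.101

Let X = conversion of B (basis 1 mol B); extent of reaction ξ = X.
Species balance: n_B = 1 − X; n_E = 3.66 − 2X; n_A = X.
Summing: n_T = 4.66 − 2X.
With p_i = (n_i/n_T)P, Kp = p_A / (p_B p_E^2).
Equating to 0.134 atm^-2 and solving on 0 < X < 1: X = 0.391.
Then n_A = 0.391, n_T = 3.88, so y_A = 0.101.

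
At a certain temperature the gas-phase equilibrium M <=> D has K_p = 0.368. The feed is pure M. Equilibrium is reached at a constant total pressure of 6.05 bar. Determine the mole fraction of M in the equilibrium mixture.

y_M = 0.731

Basis: 1 mol M initially; let X = conversion of M. Extent ξ = X.
Moles: n_M = 1 − X; n_D = X.
Since Δν = 0, n_T = 1 throughout.
y_i = n_i/n_T, p_i = y_i·P. K_p = p_D / (p_M).
Equating to 0.368 and solving on 0 < X < 1: X = 0.269.
Then n_M = 0.731, n_T = 1, so y_M = 0.731.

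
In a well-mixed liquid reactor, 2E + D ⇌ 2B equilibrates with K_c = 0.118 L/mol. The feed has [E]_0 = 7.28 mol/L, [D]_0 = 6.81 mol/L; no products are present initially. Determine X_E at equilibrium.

Let X = conversion of E; extent ξ = 7.28X/2 mol/L.
Concentrations: [E] = 7.28 − 7.28X; [D] = 6.81 − 3.64X; [B] = 7.28X.
K_c = [B]^2 / ([E]^2 [D]).
Equating to 0.118 L/mol: the physical root is X = 0.439.

X = 0.439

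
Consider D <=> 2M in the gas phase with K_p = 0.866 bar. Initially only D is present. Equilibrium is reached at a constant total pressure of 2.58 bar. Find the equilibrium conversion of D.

X = 0.278

Let X = conversion of D (basis 1 mol D); extent of reaction ξ = X.
Species balance: n_D = 1 − X; n_M = 2X.
Total moles n_T = 1 + X.
With p_i = (n_i/n_T)P, K_p = p_M^2 / (p_D).
This yields a degree-2 equation in X; solving on (0,1), X = 0.278.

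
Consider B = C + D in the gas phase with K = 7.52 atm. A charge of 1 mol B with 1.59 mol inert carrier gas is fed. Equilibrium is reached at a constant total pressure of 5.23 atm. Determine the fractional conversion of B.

X = 0.853

Basis: 1 mol B initially; let X = conversion of B. Extent ξ = X.
Moles: n_B = 1 − X; n_C = X; n_D = X; n_I = 1.59 (inert).
Summing: n_T = 2.59 + X.
Mole fractions y_i = n_i/n_T; K = p_C p_D / (p_B) with p_i = y_i·P.
Setting this equal to 7.52 atm and taking the physical root (0 < X < 1) gives X = 0.853.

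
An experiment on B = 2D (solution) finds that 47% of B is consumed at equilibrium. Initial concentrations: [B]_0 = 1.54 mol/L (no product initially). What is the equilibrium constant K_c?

K_c = 2.57 mol/L

Let X = conversion of B.
Concentrations: [B] = 1.54 − 1.54X; [D] = 3.08X.
At X = 0.47: [B] = 0.816, [D] = 1.45.
K_c = [D]^2 / ([B]) = 2.57 mol/L.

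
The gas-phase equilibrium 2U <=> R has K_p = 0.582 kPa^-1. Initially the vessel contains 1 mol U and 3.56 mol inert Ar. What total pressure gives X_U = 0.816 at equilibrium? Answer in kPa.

Take 1 mol U as basis and let X be its fractional conversion, so ξ = 0.5X.
Species balance: n_U = 1 − X; n_R = 0.5X; n_I = 3.56 (inert).
n_T = Σnᵢ = 4.56 − 0.5X.
K_p = p_R / (p_U^2) with p_i = (n_i/n_T)·P.
At X = 0.816: the mole-fraction product g(X) = Π y_i^ν_i = 50.04. Since K_p = g(X)·P^{-1}, P = (g/K_p)^(1/1) = (50.04/0.582)^(1/1) = 86 kPa.

P = 86 kPa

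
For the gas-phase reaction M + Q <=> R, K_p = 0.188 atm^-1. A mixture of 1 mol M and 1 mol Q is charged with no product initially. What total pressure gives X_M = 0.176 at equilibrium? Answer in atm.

P = 2.51 atm

Let X = conversion of M (basis 1 mol M); extent of reaction ξ = X.
Species balance: n_M = 1 − X; n_Q = 1 − X; n_R = X.
n_T = Σnᵢ = 2 − X.
K_p = p_R / (p_M p_Q) with p_i = (n_i/n_T)·P.
At X = 0.176: the mole-fraction product g(X) = Π y_i^ν_i = 0.4728. Since K_p = g(X)·P^{-1}, P = (g/K_p)^(1/1) = (0.4728/0.188)^(1/1) = 2.51 atm.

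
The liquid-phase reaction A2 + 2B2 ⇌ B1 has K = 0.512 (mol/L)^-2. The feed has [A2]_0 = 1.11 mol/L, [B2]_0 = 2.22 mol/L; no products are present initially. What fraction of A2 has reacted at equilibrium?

X = 0.441

Let X = conversion of A2; extent ξ = 1.11·X mol/L.
Concentrations: [A2] = 1.11 − 1.11X; [B2] = 2.22 − 2.22X; [B1] = 1.11X.
K = [B1] / ([A2] [B2]^2).
Equating to 0.512 (mol/L)^-2: the physical root is X = 0.441.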